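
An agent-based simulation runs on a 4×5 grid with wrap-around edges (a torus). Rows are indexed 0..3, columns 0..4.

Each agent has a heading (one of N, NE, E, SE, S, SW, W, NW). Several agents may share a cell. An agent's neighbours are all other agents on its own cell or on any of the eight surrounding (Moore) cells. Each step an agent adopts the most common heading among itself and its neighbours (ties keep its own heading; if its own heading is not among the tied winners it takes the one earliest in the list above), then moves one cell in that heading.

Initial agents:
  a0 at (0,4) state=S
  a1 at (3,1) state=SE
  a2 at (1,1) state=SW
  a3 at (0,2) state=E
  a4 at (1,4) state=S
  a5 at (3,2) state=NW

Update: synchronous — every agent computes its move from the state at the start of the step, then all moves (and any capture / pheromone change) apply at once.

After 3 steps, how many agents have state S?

t=1: a0@(1,4):S a1@(0,2):SE a2@(2,0):SW a3@(0,3):E a4@(2,4):S a5@(2,1):NW
t=2: a0@(2,4):S a1@(1,3):SE a2@(3,0):S a3@(0,4):E a4@(3,4):S a5@(1,0):NW
t=3: a0@(3,4):S a1@(2,4):SE a2@(0,0):S a3@(1,4):S a4@(0,4):S a5@(0,4):NW

4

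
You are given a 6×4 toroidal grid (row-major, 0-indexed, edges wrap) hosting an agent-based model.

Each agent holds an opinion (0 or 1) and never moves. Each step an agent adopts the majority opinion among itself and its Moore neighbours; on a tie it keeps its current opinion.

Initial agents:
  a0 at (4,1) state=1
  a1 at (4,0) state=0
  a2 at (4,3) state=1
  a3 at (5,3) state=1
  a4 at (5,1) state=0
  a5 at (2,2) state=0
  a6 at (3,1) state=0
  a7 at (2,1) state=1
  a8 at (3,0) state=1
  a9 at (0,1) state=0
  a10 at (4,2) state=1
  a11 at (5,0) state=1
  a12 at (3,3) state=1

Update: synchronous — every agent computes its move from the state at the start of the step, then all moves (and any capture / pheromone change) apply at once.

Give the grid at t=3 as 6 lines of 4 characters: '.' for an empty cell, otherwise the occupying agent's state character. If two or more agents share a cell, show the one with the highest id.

.1..
....
.11.
11.1
1111
11.1

t=1: a0@(4,1):1 a1@(4,0):1 a2@(4,3):1 a3@(5,3):1 a4@(5,1):0 a5@(2,2):0 a6@(3,1):1 a7@(2,1):1 a8@(3,0):1 a9@(0,1):0 a10@(4,2):1 a11@(5,0):1 a12@(3,3):1
t=2: a0@(4,1):1 a1@(4,0):1 a2@(4,3):1 a3@(5,3):1 a4@(5,1):1 a5@(2,2):1 a6@(3,1):1 a7@(2,1):1 a8@(3,0):1 a9@(0,1):0 a10@(4,2):1 a11@(5,0):1 a12@(3,3):1
t=3: a0@(4,1):1 a1@(4,0):1 a2@(4,3):1 a3@(5,3):1 a4@(5,1):1 a5@(2,2):1 a6@(3,1):1 a7@(2,1):1 a8@(3,0):1 a9@(0,1):1 a10@(4,2):1 a11@(5,0):1 a12@(3,3):1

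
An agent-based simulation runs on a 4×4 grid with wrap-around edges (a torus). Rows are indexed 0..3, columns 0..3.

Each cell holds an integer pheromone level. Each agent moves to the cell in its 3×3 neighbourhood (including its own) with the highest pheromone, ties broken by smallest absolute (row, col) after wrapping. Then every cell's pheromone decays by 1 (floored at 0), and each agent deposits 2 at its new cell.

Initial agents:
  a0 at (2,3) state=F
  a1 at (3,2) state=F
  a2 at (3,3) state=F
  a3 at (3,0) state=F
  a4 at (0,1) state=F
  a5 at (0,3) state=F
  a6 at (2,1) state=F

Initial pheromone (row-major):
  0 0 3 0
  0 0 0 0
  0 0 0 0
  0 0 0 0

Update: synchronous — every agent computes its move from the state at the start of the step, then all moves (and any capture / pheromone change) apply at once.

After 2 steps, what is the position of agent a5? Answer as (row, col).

(0, 2)

t=1: a0@(1,0) a1@(0,2) a2@(0,2) a3@(0,0) a4@(0,2) a5@(0,2) a6@(1,0) | pheromone: 2 0 10 0 / 4 0 0 0 / 0 0 0 0 / 0 0 0 0
t=2: a0@(1,0) a1@(0,2) a2@(0,2) a3@(1,0) a4@(0,2) a5@(0,2) a6@(1,0) | pheromone: 1 0 17 0 / 9 0 0 0 / 0 0 0 0 / 0 0 0 0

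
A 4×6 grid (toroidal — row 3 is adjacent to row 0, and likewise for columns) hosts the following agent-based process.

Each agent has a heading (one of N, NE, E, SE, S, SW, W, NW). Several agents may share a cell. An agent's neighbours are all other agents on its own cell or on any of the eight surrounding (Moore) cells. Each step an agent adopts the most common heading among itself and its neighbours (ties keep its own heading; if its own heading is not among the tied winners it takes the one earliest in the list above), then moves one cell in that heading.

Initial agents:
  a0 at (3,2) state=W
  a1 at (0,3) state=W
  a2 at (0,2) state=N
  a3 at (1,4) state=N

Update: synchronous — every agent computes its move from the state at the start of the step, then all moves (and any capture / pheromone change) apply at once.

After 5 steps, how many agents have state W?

4

t=1: a0@(3,1):W a1@(0,2):W a2@(0,1):W a3@(0,4):N
t=2: a0@(3,0):W a1@(0,1):W a2@(0,0):W a3@(3,4):N
t=3: a0@(3,5):W a1@(0,0):W a2@(0,5):W a3@(2,4):N
t=4: a0@(3,4):W a1@(0,5):W a2@(0,4):W a3@(1,4):N
t=5: a0@(3,3):W a1@(0,4):W a2@(0,3):W a3@(1,3):W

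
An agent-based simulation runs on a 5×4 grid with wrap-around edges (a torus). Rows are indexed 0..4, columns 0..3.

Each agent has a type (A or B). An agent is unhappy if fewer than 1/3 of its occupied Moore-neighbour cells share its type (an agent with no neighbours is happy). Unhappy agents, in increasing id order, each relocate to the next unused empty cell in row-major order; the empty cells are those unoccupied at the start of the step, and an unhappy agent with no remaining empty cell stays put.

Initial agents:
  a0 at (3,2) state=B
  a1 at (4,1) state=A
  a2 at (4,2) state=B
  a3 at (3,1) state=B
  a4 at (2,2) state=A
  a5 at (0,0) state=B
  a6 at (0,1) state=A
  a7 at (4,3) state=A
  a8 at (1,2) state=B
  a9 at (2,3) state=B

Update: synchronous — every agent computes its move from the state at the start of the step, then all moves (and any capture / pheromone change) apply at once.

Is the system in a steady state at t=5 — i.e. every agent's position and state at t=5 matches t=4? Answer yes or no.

t=1: a0@(3,2):B a1@(0,2):A a2@(4,2):B a3@(3,1):B a4@(0,3):A a5@(1,0):B a6@(1,1):A a7@(1,3):A a8@(1,2):B a9@(2,3):B
t=2: a0@(3,2):B a1@(0,2):A a2@(4,2):B a3@(3,1):B a4@(0,3):A a5@(0,0):B a6@(1,1):A a7@(1,3):A a8@(0,1):B a9@(2,3):B
t=3: a0@(3,2):B a1@(0,2):A a2@(4,2):B a3@(3,1):B a4@(0,3):A a5@(1,0):B a6@(1,1):A a7@(1,3):A a8@(0,1):B a9@(2,3):B
t=4: (unchanged — steady state)

yes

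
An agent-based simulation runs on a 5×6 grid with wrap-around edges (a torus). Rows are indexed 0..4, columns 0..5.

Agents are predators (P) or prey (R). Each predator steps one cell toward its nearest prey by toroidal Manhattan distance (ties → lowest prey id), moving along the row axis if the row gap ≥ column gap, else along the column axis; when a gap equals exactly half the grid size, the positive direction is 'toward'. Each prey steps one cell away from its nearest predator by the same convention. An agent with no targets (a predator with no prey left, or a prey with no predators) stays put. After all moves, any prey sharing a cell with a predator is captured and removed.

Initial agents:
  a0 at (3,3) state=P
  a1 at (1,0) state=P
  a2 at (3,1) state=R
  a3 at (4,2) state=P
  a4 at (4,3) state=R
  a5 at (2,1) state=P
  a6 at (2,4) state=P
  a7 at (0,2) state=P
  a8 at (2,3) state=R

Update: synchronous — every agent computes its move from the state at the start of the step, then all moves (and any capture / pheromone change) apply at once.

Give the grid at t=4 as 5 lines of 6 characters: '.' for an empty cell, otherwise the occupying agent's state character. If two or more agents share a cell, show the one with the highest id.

t=1: a0@(4,3):P a1@(2,0):P a2@(4,1):R a3@(4,3):P a4@(0,3):R a5@(3,1):P a6@(2,3):P a7@(4,2):P a8@(1,3):R
t=2: a0@(0,3):P a1@(3,0):P a2@(0,1):R a3@(0,3):P a5@(4,1):P a6@(1,3):P a7@(4,1):P
t=3: a0@(0,2):P a1@(4,0):P a2@(1,1):R a3@(0,2):P a5@(0,1):P a6@(1,2):P a7@(0,1):P
t=4: a0@(1,2):P a1@(0,0):P a2@(2,1):R a3@(1,2):P a5@(1,1):P a6@(1,1):P a7@(1,1):P

P.....
.PP...
.R....
......
......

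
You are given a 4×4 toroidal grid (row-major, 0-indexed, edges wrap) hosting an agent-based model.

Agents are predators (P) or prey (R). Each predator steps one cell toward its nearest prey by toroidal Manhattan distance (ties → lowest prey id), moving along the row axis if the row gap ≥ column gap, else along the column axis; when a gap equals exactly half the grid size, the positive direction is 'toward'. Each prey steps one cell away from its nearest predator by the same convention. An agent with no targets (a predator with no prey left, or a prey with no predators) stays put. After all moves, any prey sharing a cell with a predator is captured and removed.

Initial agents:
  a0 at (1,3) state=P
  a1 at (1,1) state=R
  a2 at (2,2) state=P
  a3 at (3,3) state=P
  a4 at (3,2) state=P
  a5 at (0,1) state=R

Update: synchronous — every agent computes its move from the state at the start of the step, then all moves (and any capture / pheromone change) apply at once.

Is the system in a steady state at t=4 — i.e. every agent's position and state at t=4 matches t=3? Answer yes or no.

yes

t=1: a0@(1,0):P a2@(1,2):P a3@(3,0):P a4@(0,2):P a5@(1,1):R
t=2: a0@(1,1):P a2@(1,1):P a3@(0,0):P a4@(1,2):P
t=3: (unchanged — steady state)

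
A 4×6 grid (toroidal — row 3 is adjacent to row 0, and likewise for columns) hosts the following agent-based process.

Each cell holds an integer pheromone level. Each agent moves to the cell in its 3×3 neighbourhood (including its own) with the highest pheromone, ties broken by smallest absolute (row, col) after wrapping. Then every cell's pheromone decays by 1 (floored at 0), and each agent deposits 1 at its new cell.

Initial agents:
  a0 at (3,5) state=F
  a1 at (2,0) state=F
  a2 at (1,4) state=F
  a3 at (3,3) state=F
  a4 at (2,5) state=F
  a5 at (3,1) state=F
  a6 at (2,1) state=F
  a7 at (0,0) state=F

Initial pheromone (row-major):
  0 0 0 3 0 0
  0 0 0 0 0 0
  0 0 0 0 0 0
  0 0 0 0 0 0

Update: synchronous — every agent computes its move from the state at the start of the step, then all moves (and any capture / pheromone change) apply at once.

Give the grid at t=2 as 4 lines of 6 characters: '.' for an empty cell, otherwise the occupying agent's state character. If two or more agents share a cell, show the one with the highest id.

t=1: a0@(0,0) a1@(1,0) a2@(0,3) a3@(0,3) a4@(1,0) a5@(0,0) a6@(1,0) a7@(0,0) | pheromone: 3 0 0 4 0 0 / 3 0 0 0 0 0 / 0 0 0 0 0 0 / 0 0 0 0 0 0
t=2: a0@(0,0) a1@(0,0) a2@(0,3) a3@(0,3) a4@(0,0) a5@(0,0) a6@(0,0) a7@(0,0) | pheromone: 8 0 0 5 0 0 / 2 0 0 0 0 0 / 0 0 0 0 0 0 / 0 0 0 0 0 0

F..F..
......
......
......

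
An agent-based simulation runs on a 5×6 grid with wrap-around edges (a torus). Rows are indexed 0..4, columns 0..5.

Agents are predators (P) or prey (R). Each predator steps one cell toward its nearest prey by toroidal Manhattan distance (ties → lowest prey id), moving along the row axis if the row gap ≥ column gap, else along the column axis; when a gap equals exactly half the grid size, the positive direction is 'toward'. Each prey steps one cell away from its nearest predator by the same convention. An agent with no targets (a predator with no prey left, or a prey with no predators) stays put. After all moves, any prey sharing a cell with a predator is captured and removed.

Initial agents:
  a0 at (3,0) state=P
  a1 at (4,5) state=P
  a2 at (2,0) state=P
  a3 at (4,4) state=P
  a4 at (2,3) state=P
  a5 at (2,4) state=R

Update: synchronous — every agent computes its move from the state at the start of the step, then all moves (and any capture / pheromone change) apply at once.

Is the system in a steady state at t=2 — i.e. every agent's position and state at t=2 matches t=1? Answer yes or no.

t=1: a0@(3,5):P a1@(3,5):P a2@(2,5):P a3@(3,4):P a4@(2,4):P
t=2: (unchanged — steady state)

yes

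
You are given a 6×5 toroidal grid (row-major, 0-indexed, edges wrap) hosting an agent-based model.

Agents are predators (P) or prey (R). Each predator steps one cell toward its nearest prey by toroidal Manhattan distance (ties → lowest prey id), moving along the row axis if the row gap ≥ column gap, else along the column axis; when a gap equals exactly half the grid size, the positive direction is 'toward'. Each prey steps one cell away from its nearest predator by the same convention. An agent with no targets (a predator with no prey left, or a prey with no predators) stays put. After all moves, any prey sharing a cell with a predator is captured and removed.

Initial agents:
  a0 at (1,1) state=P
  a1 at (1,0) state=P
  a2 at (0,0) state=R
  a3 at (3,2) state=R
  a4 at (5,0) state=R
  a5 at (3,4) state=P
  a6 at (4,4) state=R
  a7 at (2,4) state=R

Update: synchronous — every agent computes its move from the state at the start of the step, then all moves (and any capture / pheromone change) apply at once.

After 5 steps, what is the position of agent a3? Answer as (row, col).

(5, 1)

t=1: a0@(0,1):P a1@(0,0):P a2@(5,0):R a3@(3,1):R a4@(4,0):R a5@(4,4):P a6@(5,4):R a7@(1,4):R
t=2: a0@(5,1):P a1@(5,0):P a3@(2,1):R a4@(4,1):R a5@(4,0):P a6@(0,4):R a7@(2,4):R
t=3: a0@(4,1):P a1@(4,0):P a3@(1,1):R a4@(3,1):R a5@(4,1):P a6@(1,4):R a7@(1,4):R
t=4: a0@(3,1):P a1@(3,0):P a3@(0,1):R a4@(2,1):R a5@(3,1):P a6@(0,4):R a7@(0,4):R
t=5: a0@(2,1):P a1@(2,0):P a3@(5,1):R a4@(1,1):R a5@(2,1):P a6@(5,4):R a7@(5,4):R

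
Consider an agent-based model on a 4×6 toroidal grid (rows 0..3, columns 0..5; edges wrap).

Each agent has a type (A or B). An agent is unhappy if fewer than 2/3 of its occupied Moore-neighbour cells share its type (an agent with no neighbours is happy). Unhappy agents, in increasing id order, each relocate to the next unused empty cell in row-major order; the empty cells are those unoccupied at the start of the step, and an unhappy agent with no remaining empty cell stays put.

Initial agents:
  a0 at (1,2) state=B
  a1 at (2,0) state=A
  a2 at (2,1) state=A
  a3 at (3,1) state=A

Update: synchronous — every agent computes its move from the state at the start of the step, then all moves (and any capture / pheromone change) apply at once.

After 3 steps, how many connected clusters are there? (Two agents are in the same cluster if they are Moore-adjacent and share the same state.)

2

t=1: a0@(0,0):B a1@(2,0):A a2@(2,1):A a3@(3,1):A
t=2: a0@(0,1):B a1@(2,0):A a2@(2,1):A a3@(3,1):A
t=3: a0@(0,0):B a1@(2,0):A a2@(2,1):A a3@(3,1):A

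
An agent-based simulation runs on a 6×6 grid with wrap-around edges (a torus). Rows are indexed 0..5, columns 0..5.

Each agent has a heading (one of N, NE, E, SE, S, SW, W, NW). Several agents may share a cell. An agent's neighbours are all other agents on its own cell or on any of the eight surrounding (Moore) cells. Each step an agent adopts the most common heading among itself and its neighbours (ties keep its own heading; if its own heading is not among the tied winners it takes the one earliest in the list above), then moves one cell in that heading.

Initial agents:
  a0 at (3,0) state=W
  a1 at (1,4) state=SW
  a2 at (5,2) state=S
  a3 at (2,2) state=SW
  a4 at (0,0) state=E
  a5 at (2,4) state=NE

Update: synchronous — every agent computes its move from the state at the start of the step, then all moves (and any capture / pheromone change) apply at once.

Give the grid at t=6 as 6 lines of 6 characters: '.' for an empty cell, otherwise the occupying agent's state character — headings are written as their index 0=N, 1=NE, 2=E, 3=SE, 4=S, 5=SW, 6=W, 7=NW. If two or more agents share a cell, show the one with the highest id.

2.....
....5.
..5.1.
6.....
......
..4...

t=1: a0@(3,5):W a1@(2,3):SW a2@(0,2):S a3@(3,1):SW a4@(0,1):E a5@(1,5):NE
t=2: a0@(3,4):W a1@(3,2):SW a2@(1,2):S a3@(4,0):SW a4@(0,2):E a5@(0,0):NE
t=3: a0@(3,3):W a1@(4,1):SW a2@(2,2):S a3@(5,5):SW a4@(0,3):E a5@(5,1):NE
t=4: a0@(3,2):W a1@(5,0):SW a2@(3,2):S a3@(0,4):SW a4@(0,4):E a5@(4,2):NE
t=5: a0@(3,1):W a1@(0,5):SW a2@(4,2):S a3@(1,3):SW a4@(0,5):E a5@(3,3):NE
t=6: a0@(3,0):W a1@(1,4):SW a2@(5,2):S a3@(2,2):SW a4@(0,0):E a5@(2,4):NE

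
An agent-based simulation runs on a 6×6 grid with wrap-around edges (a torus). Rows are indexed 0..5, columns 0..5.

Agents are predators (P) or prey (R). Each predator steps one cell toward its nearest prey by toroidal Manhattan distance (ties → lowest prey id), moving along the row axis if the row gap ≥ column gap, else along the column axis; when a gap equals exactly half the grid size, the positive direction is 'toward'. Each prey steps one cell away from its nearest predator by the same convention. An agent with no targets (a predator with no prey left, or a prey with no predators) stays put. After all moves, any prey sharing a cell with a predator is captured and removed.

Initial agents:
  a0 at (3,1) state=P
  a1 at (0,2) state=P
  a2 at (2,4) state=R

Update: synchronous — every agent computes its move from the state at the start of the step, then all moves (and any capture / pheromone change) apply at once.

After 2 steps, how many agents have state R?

1

t=1: a0@(3,2):P a1@(1,2):P a2@(2,3):R
t=2: a0@(2,2):P a1@(2,2):P a2@(1,3):R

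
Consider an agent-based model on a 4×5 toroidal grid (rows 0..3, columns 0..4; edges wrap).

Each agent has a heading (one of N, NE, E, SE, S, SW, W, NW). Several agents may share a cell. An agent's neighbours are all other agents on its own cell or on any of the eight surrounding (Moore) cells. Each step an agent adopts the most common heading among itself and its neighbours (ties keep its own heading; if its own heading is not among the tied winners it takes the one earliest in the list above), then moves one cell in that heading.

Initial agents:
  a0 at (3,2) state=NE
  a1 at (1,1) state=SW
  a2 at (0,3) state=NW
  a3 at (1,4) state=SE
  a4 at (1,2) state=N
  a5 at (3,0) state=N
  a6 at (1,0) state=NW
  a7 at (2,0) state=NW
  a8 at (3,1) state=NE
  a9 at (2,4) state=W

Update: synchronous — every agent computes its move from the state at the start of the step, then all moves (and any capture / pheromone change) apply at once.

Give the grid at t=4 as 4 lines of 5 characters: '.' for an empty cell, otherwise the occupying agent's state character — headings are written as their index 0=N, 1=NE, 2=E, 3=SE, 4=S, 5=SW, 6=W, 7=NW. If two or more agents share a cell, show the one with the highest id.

t=1: a0@(2,3):NE a1@(0,0):NW a2@(3,2):NW a3@(0,3):NW a4@(0,2):N a5@(2,0):N a6@(0,4):NW a7@(1,4):NW a8@(2,2):NE a9@(1,3):NW
t=2: a0@(1,2):NW a1@(3,4):NW a2@(2,1):NW a3@(3,2):NW a4@(3,1):NW a5@(1,0):N a6@(3,3):NW a7@(0,3):NW a8@(1,3):NE a9@(0,2):NW
t=3: a0@(0,1):NW a1@(2,3):NW a2@(1,0):NW a3@(2,1):NW a4@(2,0):NW a5@(0,0):N a6@(2,2):NW a7@(3,2):NW a8@(0,2):NW a9@(3,1):NW
t=4: a0@(3,0):NW a1@(1,2):NW a2@(0,4):NW a3@(1,0):NW a4@(1,4):NW a5@(3,4):NW a6@(1,1):NW a7@(2,1):NW a8@(3,1):NW a9@(2,0):NW

....7
777.7
77...
77..7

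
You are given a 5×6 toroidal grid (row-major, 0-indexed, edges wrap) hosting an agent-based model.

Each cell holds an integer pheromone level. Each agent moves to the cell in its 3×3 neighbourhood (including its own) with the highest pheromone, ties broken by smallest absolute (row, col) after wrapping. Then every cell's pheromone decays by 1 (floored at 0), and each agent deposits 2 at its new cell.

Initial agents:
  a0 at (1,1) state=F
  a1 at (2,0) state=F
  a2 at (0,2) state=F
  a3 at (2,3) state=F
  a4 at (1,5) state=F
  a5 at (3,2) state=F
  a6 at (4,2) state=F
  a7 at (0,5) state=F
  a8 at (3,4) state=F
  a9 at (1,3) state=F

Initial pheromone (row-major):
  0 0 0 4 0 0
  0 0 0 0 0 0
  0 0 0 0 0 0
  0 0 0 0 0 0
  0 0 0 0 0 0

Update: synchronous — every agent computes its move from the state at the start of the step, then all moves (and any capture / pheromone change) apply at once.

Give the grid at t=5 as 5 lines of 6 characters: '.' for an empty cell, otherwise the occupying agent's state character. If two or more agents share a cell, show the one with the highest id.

F..F..
......
......
......
......

t=1: a0@(0,0) a1@(1,0) a2@(0,3) a3@(1,2) a4@(0,0) a5@(2,1) a6@(0,3) a7@(0,0) a8@(2,3) a9@(0,3) | pheromone: 6 0 0 9 0 0 / 2 0 2 0 0 0 / 0 2 0 2 0 0 / 0 0 0 0 0 0 / 0 0 0 0 0 0
t=2: a0@(0,0) a1@(0,0) a2@(0,3) a3@(0,3) a4@(0,0) a5@(1,0) a6@(0,3) a7@(0,0) a8@(1,2) a9@(0,3) | pheromone: 13 0 0 16 0 0 / 3 0 3 0 0 0 / 0 1 0 1 0 0 / 0 0 0 0 0 0 / 0 0 0 0 0 0
t=3: a0@(0,0) a1@(0,0) a2@(0,3) a3@(0,3) a4@(0,0) a5@(0,0) a6@(0,3) a7@(0,0) a8@(0,3) a9@(0,3) | pheromone: 22 0 0 25 0 0 / 2 0 2 0 0 0 / 0 0 0 0 0 0 / 0 0 0 0 0 0 / 0 0 0 0 0 0
t=4: a0@(0,0) a1@(0,0) a2@(0,3) a3@(0,3) a4@(0,0) a5@(0,0) a6@(0,3) a7@(0,0) a8@(0,3) a9@(0,3) | pheromone: 31 0 0 34 0 0 / 1 0 1 0 0 0 / 0 0 0 0 0 0 / 0 0 0 0 0 0 / 0 0 0 0 0 0
t=5: a0@(0,0) a1@(0,0) a2@(0,3) a3@(0,3) a4@(0,0) a5@(0,0) a6@(0,3) a7@(0,0) a8@(0,3) a9@(0,3) | pheromone: 40 0 0 43 0 0 / 0 0 0 0 0 0 / 0 0 0 0 0 0 / 0 0 0 0 0 0 / 0 0 0 0 0 0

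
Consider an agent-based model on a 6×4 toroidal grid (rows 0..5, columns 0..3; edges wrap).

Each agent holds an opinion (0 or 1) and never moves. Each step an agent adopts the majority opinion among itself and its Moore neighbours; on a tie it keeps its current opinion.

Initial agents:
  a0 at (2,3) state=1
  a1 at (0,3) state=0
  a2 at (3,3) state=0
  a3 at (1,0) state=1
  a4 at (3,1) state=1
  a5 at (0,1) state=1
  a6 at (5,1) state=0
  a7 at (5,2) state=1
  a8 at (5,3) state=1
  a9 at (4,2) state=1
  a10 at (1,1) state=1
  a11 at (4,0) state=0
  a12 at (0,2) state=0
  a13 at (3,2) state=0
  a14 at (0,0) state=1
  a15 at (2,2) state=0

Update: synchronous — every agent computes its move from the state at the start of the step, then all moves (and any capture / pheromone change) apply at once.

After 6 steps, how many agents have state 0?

t=1: a0@(2,3):0 a1@(0,3):1 a2@(3,3):0 a3@(1,0):1 a4@(3,1):0 a5@(0,1):1 a6@(5,1):1 a7@(5,2):1 a8@(5,3):1 a9@(4,2):1 a10@(1,1):1 a11@(4,0):0 a12@(0,2):1 a13@(3,2):0 a14@(0,0):1 a15@(2,2):0
t=2: (unchanged — steady state)

6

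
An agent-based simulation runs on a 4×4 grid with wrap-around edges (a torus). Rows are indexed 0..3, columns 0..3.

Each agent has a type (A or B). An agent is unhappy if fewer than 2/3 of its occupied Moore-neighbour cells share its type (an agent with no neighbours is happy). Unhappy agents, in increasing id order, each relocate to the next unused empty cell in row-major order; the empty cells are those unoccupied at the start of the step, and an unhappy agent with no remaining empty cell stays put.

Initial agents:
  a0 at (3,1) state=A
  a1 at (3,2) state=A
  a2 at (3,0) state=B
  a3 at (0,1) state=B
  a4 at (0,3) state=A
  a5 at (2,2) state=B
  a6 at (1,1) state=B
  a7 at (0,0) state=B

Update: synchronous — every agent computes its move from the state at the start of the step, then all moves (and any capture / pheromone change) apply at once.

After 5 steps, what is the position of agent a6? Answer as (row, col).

(2, 1)

t=1: a0@(0,2):A a1@(1,0):A a2@(1,2):B a3@(1,3):B a4@(2,0):A a5@(2,1):B a6@(1,1):B a7@(2,3):B
t=2: a0@(0,0):A a1@(0,1):A a2@(1,2):B a3@(0,3):B a4@(2,2):A a5@(3,0):B a6@(3,1):B a7@(3,2):B
t=3: a0@(0,2):A a1@(1,0):A a2@(1,1):B a3@(0,3):B a4@(1,3):A a5@(2,0):B a6@(2,1):B a7@(2,3):B
t=4: a0@(0,0):A a1@(0,1):A a2@(1,2):B a3@(2,2):B a4@(3,0):A a5@(3,1):B a6@(2,1):B a7@(3,2):B
t=5: a0@(0,0):A a1@(0,2):A a2@(1,2):B a3@(2,2):B a4@(0,3):A a5@(1,0):B a6@(2,1):B a7@(3,2):B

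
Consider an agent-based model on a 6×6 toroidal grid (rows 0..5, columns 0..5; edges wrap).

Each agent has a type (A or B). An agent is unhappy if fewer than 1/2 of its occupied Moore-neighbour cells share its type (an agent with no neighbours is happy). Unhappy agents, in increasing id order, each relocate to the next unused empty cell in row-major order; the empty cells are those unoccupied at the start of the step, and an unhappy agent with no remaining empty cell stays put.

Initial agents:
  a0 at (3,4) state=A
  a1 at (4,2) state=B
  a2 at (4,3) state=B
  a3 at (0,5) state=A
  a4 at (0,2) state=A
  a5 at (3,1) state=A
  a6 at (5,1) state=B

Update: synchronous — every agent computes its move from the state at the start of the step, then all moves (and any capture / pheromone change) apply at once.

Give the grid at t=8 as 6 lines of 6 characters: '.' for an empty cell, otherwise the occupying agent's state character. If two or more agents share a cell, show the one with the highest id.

t=1: a0@(0,0):A a1@(4,2):B a2@(4,3):B a3@(0,5):A a4@(0,1):A a5@(0,3):A a6@(5,1):B
t=2: a0@(0,0):A a1@(4,2):B a2@(4,3):B a3@(0,5):A a4@(0,1):A a5@(0,3):A a6@(0,2):B
t=3: a0@(0,0):A a1@(4,2):B a2@(4,3):B a3@(0,5):A a4@(0,1):A a5@(0,4):A a6@(1,0):B
t=4: a0@(0,0):A a1@(4,2):B a2@(4,3):B a3@(0,5):A a4@(0,1):A a5@(0,4):A a6@(0,2):B
t=5: a0@(0,0):A a1@(4,2):B a2@(4,3):B a3@(0,5):A a4@(0,1):A a5@(0,4):A a6@(0,3):B
t=6: a0@(0,0):A a1@(4,2):B a2@(4,3):B a3@(0,5):A a4@(0,1):A a5@(0,4):A a6@(0,2):B
t=7: a0@(0,0):A a1@(4,2):B a2@(4,3):B a3@(0,5):A a4@(0,1):A a5@(0,4):A a6@(0,3):B
t=8: a0@(0,0):A a1@(4,2):B a2@(4,3):B a3@(0,5):A a4@(0,1):A a5@(0,4):A a6@(0,2):B

AAB.AA
......
......
......
..BB..
......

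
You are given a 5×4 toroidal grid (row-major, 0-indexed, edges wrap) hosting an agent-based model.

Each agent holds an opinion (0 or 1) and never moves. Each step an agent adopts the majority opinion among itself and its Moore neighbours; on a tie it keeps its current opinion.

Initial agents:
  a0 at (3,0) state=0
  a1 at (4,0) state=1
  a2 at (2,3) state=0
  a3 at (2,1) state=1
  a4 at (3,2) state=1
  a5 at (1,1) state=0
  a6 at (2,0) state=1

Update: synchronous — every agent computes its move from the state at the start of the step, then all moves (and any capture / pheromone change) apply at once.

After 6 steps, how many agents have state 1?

t=1: a0@(3,0):1 a1@(4,0):1 a2@(2,3):0 a3@(2,1):1 a4@(3,2):1 a5@(1,1):1 a6@(2,0):0
t=2: a0@(3,0):1 a1@(4,0):1 a2@(2,3):0 a3@(2,1):1 a4@(3,2):1 a5@(1,1):1 a6@(2,0):1
t=3: a0@(3,0):1 a1@(4,0):1 a2@(2,3):1 a3@(2,1):1 a4@(3,2):1 a5@(1,1):1 a6@(2,0):1
t=4: (unchanged — steady state)

7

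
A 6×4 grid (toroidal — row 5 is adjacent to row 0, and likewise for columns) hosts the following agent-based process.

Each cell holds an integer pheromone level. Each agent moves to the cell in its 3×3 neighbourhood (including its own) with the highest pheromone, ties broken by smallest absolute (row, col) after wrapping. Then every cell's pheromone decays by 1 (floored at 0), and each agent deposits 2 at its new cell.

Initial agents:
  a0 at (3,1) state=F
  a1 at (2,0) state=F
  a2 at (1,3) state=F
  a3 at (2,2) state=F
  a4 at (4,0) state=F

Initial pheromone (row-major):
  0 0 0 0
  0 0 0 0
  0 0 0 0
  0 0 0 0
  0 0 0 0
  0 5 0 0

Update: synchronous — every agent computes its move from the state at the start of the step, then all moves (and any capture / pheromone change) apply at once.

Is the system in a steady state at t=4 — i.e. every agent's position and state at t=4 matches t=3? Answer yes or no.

no

t=1: a0@(2,0) a1@(1,0) a2@(0,0) a3@(1,1) a4@(5,1) | pheromone: 2 0 0 0 / 2 2 0 0 / 2 0 0 0 / 0 0 0 0 / 0 0 0 0 / 0 6 0 0
t=2: a0@(1,0) a1@(0,0) a2@(5,1) a3@(0,0) a4@(5,1) | pheromone: 5 0 0 0 / 3 1 0 0 / 1 0 0 0 / 0 0 0 0 / 0 0 0 0 / 0 9 0 0
t=3: a0@(0,0) a1@(5,1) a2@(5,1) a3@(5,1) a4@(5,1) | pheromone: 6 0 0 0 / 2 0 0 0 / 0 0 0 0 / 0 0 0 0 / 0 0 0 0 / 0 16 0 0
t=4: a0@(5,1) a1@(5,1) a2@(5,1) a3@(5,1) a4@(5,1) | pheromone: 5 0 0 0 / 1 0 0 0 / 0 0 0 0 / 0 0 0 0 / 0 0 0 0 / 0 25 0 0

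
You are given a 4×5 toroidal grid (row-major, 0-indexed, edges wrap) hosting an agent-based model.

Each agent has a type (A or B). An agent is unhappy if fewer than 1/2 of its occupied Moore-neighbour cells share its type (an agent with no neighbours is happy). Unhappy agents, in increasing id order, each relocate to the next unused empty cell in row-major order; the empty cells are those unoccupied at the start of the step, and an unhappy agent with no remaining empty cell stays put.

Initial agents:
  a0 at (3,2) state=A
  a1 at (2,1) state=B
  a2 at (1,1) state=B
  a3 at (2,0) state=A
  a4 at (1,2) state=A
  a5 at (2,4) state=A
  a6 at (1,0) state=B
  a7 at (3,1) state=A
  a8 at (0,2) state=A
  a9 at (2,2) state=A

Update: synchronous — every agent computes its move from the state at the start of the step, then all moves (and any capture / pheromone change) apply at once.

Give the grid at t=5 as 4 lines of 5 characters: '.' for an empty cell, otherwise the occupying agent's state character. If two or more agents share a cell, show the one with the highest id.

t=1: a0@(3,2):A a1@(0,0):B a2@(0,1):B a3@(0,3):A a4@(1,2):A a5@(2,4):A a6@(1,0):B a7@(3,1):A a8@(0,2):A a9@(2,2):A
t=2: a0@(3,2):A a1@(0,0):B a2@(0,4):B a3@(0,3):A a4@(1,2):A a5@(1,1):A a6@(1,0):B a7@(3,1):A a8@(0,2):A a9@(2,2):A
t=3: (unchanged — steady state)

B.AAB
BAA..
..A..
.AA..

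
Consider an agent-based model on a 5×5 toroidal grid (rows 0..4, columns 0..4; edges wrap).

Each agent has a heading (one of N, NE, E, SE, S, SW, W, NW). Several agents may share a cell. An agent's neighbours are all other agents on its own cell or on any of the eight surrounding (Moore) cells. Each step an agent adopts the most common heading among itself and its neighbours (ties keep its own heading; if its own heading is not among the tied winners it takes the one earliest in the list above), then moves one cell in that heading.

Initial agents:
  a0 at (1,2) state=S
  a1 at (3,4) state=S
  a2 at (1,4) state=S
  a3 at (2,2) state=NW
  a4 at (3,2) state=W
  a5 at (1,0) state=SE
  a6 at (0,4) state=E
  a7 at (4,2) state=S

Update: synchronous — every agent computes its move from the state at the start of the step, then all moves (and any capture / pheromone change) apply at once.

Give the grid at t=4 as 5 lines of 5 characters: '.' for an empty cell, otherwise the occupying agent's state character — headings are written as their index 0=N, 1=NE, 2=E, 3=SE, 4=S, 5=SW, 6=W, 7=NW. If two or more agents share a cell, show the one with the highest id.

4.4.4
..4..
....4
..4..
.4...

t=1: a0@(2,2):S a1@(4,4):S a2@(2,4):S a3@(1,1):NW a4@(3,1):W a5@(2,1):SE a6@(0,0):E a7@(0,2):S
t=2: a0@(3,2):S a1@(0,4):S a2@(3,4):S a3@(2,1):S a4@(3,0):W a5@(3,2):SE a6@(0,1):E a7@(1,2):S
t=3: a0@(4,2):S a1@(1,4):S a2@(4,4):S a3@(3,1):S a4@(4,0):S a5@(4,2):S a6@(0,2):E a7@(2,2):S
t=4: a0@(0,2):S a1@(2,4):S a2@(0,4):S a3@(4,1):S a4@(0,0):S a5@(0,2):S a6@(1,2):S a7@(3,2):S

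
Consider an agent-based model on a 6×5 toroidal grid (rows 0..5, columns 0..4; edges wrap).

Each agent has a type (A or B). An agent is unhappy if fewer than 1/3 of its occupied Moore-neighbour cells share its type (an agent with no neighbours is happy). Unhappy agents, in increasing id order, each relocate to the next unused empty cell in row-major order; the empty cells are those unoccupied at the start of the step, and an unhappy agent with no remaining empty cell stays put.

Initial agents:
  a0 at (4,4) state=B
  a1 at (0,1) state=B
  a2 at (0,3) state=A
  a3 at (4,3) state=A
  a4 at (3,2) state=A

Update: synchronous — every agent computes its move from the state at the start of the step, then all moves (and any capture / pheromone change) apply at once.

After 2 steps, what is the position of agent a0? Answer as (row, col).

(0, 0)

t=1: a0@(0,0):B a1@(0,1):B a2@(0,3):A a3@(4,3):A a4@(3,2):A
t=2: (unchanged — steady state)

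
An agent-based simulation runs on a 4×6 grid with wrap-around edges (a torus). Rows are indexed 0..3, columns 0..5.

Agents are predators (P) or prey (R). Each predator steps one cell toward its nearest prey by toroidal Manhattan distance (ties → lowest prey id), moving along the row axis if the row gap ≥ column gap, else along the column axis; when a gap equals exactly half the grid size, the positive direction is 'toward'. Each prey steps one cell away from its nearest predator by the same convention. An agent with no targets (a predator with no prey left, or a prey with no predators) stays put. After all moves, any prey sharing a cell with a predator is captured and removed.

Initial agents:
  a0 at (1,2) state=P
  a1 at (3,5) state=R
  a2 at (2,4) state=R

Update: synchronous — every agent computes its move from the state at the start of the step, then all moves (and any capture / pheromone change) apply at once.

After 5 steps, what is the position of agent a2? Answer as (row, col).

t=1: a0@(1,3):P a1@(3,4):R a2@(2,5):R
t=2: a0@(2,3):P a1@(2,4):R a2@(2,0):R
t=3: a0@(2,4):P a1@(2,5):R a2@(2,5):R
t=4: a0@(2,5):P a1@(2,0):R a2@(2,0):R
t=5: a0@(2,0):P a1@(2,1):R a2@(2,1):R

(2, 1)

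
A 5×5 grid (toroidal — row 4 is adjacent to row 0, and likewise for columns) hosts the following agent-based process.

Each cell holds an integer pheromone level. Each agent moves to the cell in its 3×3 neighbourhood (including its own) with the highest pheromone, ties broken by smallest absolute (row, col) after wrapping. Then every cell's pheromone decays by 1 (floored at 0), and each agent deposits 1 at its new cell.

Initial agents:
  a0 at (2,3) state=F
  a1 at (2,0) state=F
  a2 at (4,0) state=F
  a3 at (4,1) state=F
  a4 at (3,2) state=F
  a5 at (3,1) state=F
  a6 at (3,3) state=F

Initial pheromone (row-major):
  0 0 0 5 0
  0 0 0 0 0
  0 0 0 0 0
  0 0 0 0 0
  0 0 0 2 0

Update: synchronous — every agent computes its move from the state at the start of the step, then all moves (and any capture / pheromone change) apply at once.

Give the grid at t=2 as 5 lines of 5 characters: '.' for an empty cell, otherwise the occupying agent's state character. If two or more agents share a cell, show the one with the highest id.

F..F.
F....
.....
.....
.....

t=1: a0@(1,2) a1@(1,0) a2@(0,0) a3@(0,0) a4@(4,3) a5@(2,0) a6@(4,3) | pheromone: 2 0 0 4 0 / 1 0 1 0 0 / 1 0 0 0 0 / 0 0 0 0 0 / 0 0 0 3 0
t=2: a0@(0,3) a1@(0,0) a2@(0,0) a3@(0,0) a4@(0,3) a5@(1,0) a6@(0,3) | pheromone: 4 0 0 6 0 / 1 0 0 0 0 / 0 0 0 0 0 / 0 0 0 0 0 / 0 0 0 2 0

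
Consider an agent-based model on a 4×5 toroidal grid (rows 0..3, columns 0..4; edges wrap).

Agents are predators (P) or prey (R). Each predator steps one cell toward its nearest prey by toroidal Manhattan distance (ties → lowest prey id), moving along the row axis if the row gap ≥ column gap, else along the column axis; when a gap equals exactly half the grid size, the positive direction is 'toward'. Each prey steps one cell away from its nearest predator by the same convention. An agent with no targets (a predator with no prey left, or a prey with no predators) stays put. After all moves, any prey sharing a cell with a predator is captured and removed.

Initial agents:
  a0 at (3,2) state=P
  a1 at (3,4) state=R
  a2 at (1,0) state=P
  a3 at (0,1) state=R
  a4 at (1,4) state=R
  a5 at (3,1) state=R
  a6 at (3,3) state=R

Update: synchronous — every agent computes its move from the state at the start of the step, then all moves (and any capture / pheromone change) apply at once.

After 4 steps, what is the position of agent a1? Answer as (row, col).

(3, 2)

t=1: a0@(3,1):P a1@(3,0):R a2@(1,4):P a3@(1,1):R a4@(1,3):R a5@(3,0):R a6@(3,4):R
t=2: a0@(3,0):P a1@(3,4):R a2@(1,3):P a3@(0,1):R a4@(1,2):R a5@(3,4):R a6@(3,3):R
t=3: a0@(3,4):P a1@(3,3):R a2@(1,2):P a3@(1,1):R a4@(1,1):R a5@(3,3):R a6@(3,2):R
t=4: a0@(3,3):P a1@(3,2):R a2@(1,1):P a3@(1,0):R a4@(1,0):R a5@(3,2):R a6@(3,1):R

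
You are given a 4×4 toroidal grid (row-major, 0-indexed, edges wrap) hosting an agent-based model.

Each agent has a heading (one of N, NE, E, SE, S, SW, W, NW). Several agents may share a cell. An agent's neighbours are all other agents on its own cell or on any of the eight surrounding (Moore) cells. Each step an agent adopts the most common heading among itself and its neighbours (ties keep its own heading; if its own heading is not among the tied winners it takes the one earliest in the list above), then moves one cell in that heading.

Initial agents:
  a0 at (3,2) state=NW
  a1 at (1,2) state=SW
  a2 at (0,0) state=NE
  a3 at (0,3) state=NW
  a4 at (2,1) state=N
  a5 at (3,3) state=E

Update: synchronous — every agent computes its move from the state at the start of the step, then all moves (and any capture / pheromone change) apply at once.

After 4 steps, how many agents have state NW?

t=1: a0@(2,1):NW a1@(2,1):SW a2@(3,1):NE a3@(3,2):NW a4@(1,1):N a5@(2,2):NW
t=2: a0@(1,0):NW a1@(1,0):NW a2@(2,0):NW a3@(2,1):NW a4@(0,0):NW a5@(1,1):NW
t=3: a0@(0,3):NW a1@(0,3):NW a2@(1,3):NW a3@(1,0):NW a4@(3,3):NW a5@(0,0):NW
t=4: a0@(3,2):NW a1@(3,2):NW a2@(0,2):NW a3@(0,3):NW a4@(2,2):NW a5@(3,3):NW

6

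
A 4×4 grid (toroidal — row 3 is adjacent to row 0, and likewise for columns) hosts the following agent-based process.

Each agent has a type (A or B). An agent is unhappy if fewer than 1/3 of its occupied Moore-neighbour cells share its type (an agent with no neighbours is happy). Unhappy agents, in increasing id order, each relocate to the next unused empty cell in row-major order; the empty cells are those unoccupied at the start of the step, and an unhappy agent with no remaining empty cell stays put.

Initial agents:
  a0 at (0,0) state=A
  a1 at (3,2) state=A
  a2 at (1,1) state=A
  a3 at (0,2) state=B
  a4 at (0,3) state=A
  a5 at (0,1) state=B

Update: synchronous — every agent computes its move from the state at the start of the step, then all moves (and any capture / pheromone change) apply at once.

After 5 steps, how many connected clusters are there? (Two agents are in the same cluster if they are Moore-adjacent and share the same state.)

t=1: a0@(0,0):A a1@(3,2):A a2@(1,1):A a3@(1,0):B a4@(0,3):A a5@(1,2):B
t=2: a0@(0,0):A a1@(3,2):A a2@(1,1):A a3@(0,1):B a4@(0,3):A a5@(0,2):B
t=3: a0@(0,0):A a1@(3,2):A a2@(1,1):A a3@(1,0):B a4@(0,3):A a5@(1,2):B
t=4: a0@(0,0):A a1@(3,2):A a2@(1,1):A a3@(0,1):B a4@(0,3):A a5@(0,2):B
t=5: a0@(0,0):A a1@(3,2):A a2@(1,1):A a3@(1,0):B a4@(0,3):A a5@(1,2):B

3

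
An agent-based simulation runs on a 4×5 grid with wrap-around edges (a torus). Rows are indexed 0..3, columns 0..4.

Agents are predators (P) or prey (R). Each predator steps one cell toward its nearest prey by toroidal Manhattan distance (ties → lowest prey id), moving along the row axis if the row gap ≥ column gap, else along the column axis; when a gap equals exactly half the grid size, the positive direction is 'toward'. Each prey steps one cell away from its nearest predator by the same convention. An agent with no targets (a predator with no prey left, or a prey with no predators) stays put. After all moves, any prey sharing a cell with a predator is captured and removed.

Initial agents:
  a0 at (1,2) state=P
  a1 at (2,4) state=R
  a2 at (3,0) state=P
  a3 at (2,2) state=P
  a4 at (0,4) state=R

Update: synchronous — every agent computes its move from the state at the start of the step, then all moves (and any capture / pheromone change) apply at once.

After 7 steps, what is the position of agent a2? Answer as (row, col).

(1, 0)

t=1: a0@(1,3):P a1@(1,4):R a2@(2,0):P a3@(2,3):P a4@(1,4):R
t=2: a0@(1,4):P a2@(1,0):P a3@(1,3):P
t=3: (unchanged — steady state)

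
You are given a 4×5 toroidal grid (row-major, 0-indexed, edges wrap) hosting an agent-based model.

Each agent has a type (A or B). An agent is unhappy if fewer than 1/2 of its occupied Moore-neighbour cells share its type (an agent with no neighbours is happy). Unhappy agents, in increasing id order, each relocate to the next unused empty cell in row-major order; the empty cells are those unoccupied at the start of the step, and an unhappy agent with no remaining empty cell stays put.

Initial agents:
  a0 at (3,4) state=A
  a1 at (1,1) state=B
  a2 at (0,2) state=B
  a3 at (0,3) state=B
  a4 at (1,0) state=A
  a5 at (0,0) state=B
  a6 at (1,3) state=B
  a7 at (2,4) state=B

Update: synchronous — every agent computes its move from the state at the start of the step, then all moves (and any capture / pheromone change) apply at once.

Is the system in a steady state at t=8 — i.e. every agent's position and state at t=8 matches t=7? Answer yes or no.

t=1: a0@(0,1):A a1@(1,1):B a2@(0,2):B a3@(0,3):B a4@(0,4):A a5@(1,2):B a6@(1,3):B a7@(1,4):B
t=2: a0@(0,0):A a1@(1,1):B a2@(0,2):B a3@(0,3):B a4@(1,0):A a5@(1,2):B a6@(1,3):B a7@(1,4):B
t=3: a0@(0,1):A a1@(1,1):B a2@(0,2):B a3@(0,3):B a4@(0,4):A a5@(1,2):B a6@(1,3):B a7@(1,4):B
t=4: a0@(0,0):A a1@(1,1):B a2@(0,2):B a3@(0,3):B a4@(1,0):A a5@(1,2):B a6@(1,3):B a7@(1,4):B
t=5: a0@(0,1):A a1@(1,1):B a2@(0,2):B a3@(0,3):B a4@(0,4):A a5@(1,2):B a6@(1,3):B a7@(1,4):B
t=6: a0@(0,0):A a1@(1,1):B a2@(0,2):B a3@(0,3):B a4@(1,0):A a5@(1,2):B a6@(1,3):B a7@(1,4):B
t=7: a0@(0,1):A a1@(1,1):B a2@(0,2):B a3@(0,3):B a4@(0,4):A a5@(1,2):B a6@(1,3):B a7@(1,4):B
t=8: a0@(0,0):A a1@(1,1):B a2@(0,2):B a3@(0,3):B a4@(1,0):A a5@(1,2):B a6@(1,3):B a7@(1,4):B

no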